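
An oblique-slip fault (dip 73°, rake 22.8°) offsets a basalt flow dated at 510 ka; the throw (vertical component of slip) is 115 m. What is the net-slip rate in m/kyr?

dip-slip = throw / sin(dip) = 115 / sin(73°) = 120.3 m
net slip = dip-slip / sin(rake) = 120.3 / sin(22.8°) = 310.3 m
rate = 310.3 m / 510 ka = 0.000608 m/yr = 0.608 m/kyr

0.608 m/kyr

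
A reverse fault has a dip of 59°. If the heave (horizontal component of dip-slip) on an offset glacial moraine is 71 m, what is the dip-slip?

dip-slip = heave / cos(dip) = 71 / cos(59°) = 138 m

138 m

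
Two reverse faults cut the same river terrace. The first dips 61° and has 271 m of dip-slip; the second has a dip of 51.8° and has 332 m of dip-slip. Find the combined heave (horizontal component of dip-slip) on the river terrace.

heave_A = 271 × cos(61°) = 131.4 m
heave_B = 332 × cos(51.8°) = 205.3 m
total = 131.4 + 205.3 = 337 m

337 m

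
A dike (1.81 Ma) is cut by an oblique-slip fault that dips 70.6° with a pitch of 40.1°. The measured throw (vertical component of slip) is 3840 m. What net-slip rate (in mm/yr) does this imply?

dip-slip = throw / sin(dip) = 3840 / sin(70.6°) = 4071 m
net slip = dip-slip / sin(rake) = 4071 / sin(40.1°) = 6320 m
rate = 6320 m / 1.81 Ma = 0.00349 m/yr = 3.49 mm/yr

3.49 mm/yr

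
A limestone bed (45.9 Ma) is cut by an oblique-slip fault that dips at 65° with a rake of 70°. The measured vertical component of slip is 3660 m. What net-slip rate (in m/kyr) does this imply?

0.0936 m/kyr

dip-slip = throw / sin(dip) = 3660 / sin(65°) = 4038 m
net slip = dip-slip / sin(rake) = 4038 / sin(70°) = 4298 m
rate = 4298 m / 45.9 Ma = 0.0000936 m/yr = 0.0936 m/kyr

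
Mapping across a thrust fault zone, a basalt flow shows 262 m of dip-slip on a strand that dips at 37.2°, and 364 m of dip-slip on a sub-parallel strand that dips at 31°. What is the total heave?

521 m

heave_A = 262 × cos(37.2°) = 208.7 m
heave_B = 364 × cos(31°) = 312 m
total = 208.7 + 312 = 521 m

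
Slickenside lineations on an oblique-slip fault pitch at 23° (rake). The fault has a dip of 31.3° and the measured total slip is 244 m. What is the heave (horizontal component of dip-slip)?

81.5 m

dip-slip = net slip × sin(rake) = 244 m × sin(23°) = 95.34 m
heave = dip-slip × cos(dip) = 95.34 × cos(31.3°) = 81.5 m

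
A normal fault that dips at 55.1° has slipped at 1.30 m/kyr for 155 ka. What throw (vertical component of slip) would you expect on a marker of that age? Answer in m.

dip-slip = rate × time = 1.30 m/kyr × 155 ka = 201.5 m
throw = dip-slip × sin(dip) = 201.5 × sin(55.1°) = 165 m

165 m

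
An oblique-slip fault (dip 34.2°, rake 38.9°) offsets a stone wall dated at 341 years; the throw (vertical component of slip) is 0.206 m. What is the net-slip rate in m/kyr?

1.71 m/kyr

dip-slip = throw / sin(dip) = 0.206 / sin(34.2°) = 0.3665 m
net slip = dip-slip / sin(rake) = 0.3665 / sin(38.9°) = 0.5836 m
rate = 0.5836 m / 341 years = 0.00171 m/yr = 1.71 m/kyr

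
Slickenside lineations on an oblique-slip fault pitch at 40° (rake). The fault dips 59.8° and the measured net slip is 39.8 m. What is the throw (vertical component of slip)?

dip-slip = net slip × sin(rake) = 39.8 m × sin(40°) = 25.58 m
throw = dip-slip × sin(dip) = 25.58 × sin(59.8°) = 22.1 m

22.1 m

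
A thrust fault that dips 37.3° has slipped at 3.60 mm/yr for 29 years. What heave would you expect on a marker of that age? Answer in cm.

dip-slip = rate × time = 3.60 mm/yr × 29 years = 0.1044 m
heave = dip-slip × cos(dip) = 0.1044 × cos(37.3°) = 0.0830 m = 8.30 cm

8.30 cm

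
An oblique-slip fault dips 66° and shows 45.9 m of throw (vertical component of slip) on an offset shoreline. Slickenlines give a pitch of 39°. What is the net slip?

79.8 m

dip-slip = throw / sin(dip) = 45.9 / sin(66°) = 50.24 m
net slip = dip-slip / sin(rake) = 50.24 / sin(39°) = 79.8 m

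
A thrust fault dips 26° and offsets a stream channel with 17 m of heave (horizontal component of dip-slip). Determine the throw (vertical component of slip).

8.29 m

throw = heave × tan(dip) = 17 × tan(26°) = 8.29 m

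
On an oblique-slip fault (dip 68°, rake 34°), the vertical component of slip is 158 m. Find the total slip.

dip-slip = throw / sin(dip) = 158 / sin(68°) = 170.4 m
net slip = dip-slip / sin(rake) = 170.4 / sin(34°) = 305 m

305 m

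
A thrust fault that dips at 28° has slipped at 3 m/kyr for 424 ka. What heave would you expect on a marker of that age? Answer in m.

dip-slip = rate × time = 3 m/kyr × 424 ka = 1272 m
heave = dip-slip × cos(dip) = 1272 × cos(28°) = 1120 m

1120 m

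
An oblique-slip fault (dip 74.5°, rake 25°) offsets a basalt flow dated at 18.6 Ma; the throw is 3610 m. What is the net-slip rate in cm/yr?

0.0477 cm/yr

dip-slip = throw / sin(dip) = 3610 / sin(74.5°) = 3746 m
net slip = dip-slip / sin(rake) = 3746 / sin(25°) = 8864 m
rate = 8864 m / 18.6 Ma = 0.000477 m/yr = 0.0477 cm/yr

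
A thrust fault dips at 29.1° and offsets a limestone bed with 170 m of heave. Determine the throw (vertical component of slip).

94.6 m

throw = heave × tan(dip) = 170 × tan(29.1°) = 94.6 m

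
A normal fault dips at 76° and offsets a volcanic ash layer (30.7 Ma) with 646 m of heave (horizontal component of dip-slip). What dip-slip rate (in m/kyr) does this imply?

0.0870 m/kyr

dip-slip = heave / cos(dip) = 646 m / cos(76°) = 2670 m
rate = 2670 m / 30.7 Ma = 0.0000870 m/yr = 0.0870 m/kyr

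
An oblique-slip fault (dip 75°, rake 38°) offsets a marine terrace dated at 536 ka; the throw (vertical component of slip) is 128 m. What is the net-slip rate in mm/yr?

0.402 mm/yr

dip-slip = throw / sin(dip) = 128 / sin(75°) = 132.5 m
net slip = dip-slip / sin(rake) = 132.5 / sin(38°) = 215.2 m
rate = 215.2 m / 536 ka = 0.000402 m/yr = 0.402 mm/yr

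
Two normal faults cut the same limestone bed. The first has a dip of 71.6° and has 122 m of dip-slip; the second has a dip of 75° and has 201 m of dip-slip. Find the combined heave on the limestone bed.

90.5 m

heave_A = 122 × cos(71.6°) = 38.51 m
heave_B = 201 × cos(75°) = 52.02 m
total = 38.51 + 52.02 = 90.5 m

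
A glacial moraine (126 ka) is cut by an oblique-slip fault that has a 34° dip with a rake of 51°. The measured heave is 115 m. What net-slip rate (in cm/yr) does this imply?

dip-slip = heave / cos(dip) = 115 / cos(34°) = 138.7 m
net slip = dip-slip / sin(rake) = 138.7 / sin(51°) = 178.5 m
rate = 178.5 m / 126 ka = 0.00142 m/yr = 0.142 cm/yr

0.142 cm/yr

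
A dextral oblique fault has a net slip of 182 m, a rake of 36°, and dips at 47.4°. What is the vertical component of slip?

dip-slip = net slip × sin(rake) = 182 m × sin(36°) = 107 m
throw = dip-slip × sin(dip) = 107 × sin(47.4°) = 78.7 m

78.7 m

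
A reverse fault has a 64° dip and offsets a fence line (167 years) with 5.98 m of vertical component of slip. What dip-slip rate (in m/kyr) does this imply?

39.8 m/kyr

dip-slip = throw / sin(dip) = 5.98 m / sin(64°) = 6.653 m
rate = 6.653 m / 167 years = 0.0398 m/yr = 39.8 m/kyr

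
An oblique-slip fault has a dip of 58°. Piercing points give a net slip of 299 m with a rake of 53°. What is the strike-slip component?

180 m

strike-slip = net slip × cos(rake) = 299 m × cos(53°) = 180 m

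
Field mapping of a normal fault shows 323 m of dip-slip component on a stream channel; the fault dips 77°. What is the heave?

72.7 m

heave = dip-slip × cos(dip) = 323 m × cos(77°) = 72.7 m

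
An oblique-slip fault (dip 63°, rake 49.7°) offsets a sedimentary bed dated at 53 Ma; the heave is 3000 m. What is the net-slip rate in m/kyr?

dip-slip = heave / cos(dip) = 3000 / cos(63°) = 6608 m
net slip = dip-slip / sin(rake) = 6608 / sin(49.7°) = 8664 m
rate = 8664 m / 53 Ma = 0.000163 m/yr = 0.163 m/kyr

0.163 m/kyr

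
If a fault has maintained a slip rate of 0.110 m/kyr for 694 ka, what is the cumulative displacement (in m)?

76.3 m

slip = rate × time = 0.110 m/kyr × 694 ka = 76.3 m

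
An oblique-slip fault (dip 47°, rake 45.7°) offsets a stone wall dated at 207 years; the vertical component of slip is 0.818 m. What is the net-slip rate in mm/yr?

dip-slip = throw / sin(dip) = 0.818 / sin(47°) = 1.118 m
net slip = dip-slip / sin(rake) = 1.118 / sin(45.7°) = 1.563 m
rate = 1.563 m / 207 years = 0.00755 m/yr = 7.55 mm/yr

7.55 mm/yr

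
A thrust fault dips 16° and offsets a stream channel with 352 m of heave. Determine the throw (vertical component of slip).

101 m

throw = heave × tan(dip) = 352 × tan(16°) = 101 m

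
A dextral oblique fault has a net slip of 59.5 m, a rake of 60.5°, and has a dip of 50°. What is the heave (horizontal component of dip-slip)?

dip-slip = net slip × sin(rake) = 59.5 m × sin(60.5°) = 51.79 m
heave = dip-slip × cos(dip) = 51.79 × cos(50°) = 33.3 m

33.3 m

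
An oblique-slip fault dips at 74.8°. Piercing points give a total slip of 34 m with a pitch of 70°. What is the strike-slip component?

11.6 m

strike-slip = net slip × cos(rake) = 34 m × cos(70°) = 11.6 m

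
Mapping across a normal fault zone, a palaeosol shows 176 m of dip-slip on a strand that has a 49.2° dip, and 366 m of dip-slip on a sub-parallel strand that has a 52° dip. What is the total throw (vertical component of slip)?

throw_A = 176 × sin(49.2°) = 133.2 m
throw_B = 366 × sin(52°) = 288.4 m
total = 133.2 + 288.4 = 422 m

422 m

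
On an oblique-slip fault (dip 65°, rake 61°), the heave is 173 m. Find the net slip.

468 m

dip-slip = heave / cos(dip) = 173 / cos(65°) = 409.4 m
net slip = dip-slip / sin(rake) = 409.4 / sin(61°) = 468 m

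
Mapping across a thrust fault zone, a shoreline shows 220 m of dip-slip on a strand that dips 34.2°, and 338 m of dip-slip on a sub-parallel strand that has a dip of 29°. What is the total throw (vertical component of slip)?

288 m

throw_A = 220 × sin(34.2°) = 123.7 m
throw_B = 338 × sin(29°) = 163.9 m
total = 123.7 + 163.9 = 288 m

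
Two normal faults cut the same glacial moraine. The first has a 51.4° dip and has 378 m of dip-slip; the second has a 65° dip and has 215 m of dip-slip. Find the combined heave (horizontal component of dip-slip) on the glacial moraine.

327 m

heave_A = 378 × cos(51.4°) = 235.8 m
heave_B = 215 × cos(65°) = 90.86 m
total = 235.8 + 90.86 = 327 m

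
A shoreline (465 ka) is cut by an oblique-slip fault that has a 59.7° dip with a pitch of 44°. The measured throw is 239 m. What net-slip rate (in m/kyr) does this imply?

dip-slip = throw / sin(dip) = 239 / sin(59.7°) = 276.8 m
net slip = dip-slip / sin(rake) = 276.8 / sin(44°) = 398.5 m
rate = 398.5 m / 465 ka = 0.000857 m/yr = 0.857 m/kyr

0.857 m/kyr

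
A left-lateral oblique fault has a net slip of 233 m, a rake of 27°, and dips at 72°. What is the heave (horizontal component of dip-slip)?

32.7 m

dip-slip = net slip × sin(rake) = 233 m × sin(27°) = 105.8 m
heave = dip-slip × cos(dip) = 105.8 × cos(72°) = 32.7 m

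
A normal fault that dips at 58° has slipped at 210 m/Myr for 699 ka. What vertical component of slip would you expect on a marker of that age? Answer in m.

124 m

dip-slip = rate × time = 210 m/Myr × 699 ka = 146.8 m
throw = dip-slip × sin(dip) = 146.8 × sin(58°) = 124 m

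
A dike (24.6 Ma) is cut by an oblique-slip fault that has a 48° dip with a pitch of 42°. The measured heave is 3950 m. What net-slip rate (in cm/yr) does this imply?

dip-slip = heave / cos(dip) = 3950 / cos(48°) = 5903 m
net slip = dip-slip / sin(rake) = 5903 / sin(42°) = 8822 m
rate = 8822 m / 24.6 Ma = 0.000359 m/yr = 0.0359 cm/yr

0.0359 cm/yr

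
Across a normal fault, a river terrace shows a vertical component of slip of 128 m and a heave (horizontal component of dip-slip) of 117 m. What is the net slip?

173 m

net slip = √(throw² + heave²) = √(128² + 117²) = 173 m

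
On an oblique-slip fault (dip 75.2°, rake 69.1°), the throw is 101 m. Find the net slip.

112 m

dip-slip = throw / sin(dip) = 101 / sin(75.2°) = 104.5 m
net slip = dip-slip / sin(rake) = 104.5 / sin(69.1°) = 112 m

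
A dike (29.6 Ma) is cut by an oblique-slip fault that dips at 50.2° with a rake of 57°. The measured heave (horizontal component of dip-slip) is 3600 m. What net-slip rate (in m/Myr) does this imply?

dip-slip = heave / cos(dip) = 3600 / cos(50.2°) = 5624 m
net slip = dip-slip / sin(rake) = 5624 / sin(57°) = 6706 m
rate = 6706 m / 29.6 Ma = 0.000227 m/yr = 227 m/Myr

227 m/Myr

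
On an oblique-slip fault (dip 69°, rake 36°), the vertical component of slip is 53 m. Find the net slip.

96.6 m

dip-slip = throw / sin(dip) = 53 / sin(69°) = 56.77 m
net slip = dip-slip / sin(rake) = 56.77 / sin(36°) = 96.6 m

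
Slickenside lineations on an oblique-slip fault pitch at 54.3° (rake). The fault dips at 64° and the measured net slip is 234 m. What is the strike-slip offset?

strike-slip = net slip × cos(rake) = 234 m × cos(54.3°) = 137 m

137 m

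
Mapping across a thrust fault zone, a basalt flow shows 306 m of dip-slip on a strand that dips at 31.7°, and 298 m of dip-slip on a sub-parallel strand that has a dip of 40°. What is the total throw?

throw_A = 306 × sin(31.7°) = 160.8 m
throw_B = 298 × sin(40°) = 191.6 m
total = 160.8 + 191.6 = 352 m

352 m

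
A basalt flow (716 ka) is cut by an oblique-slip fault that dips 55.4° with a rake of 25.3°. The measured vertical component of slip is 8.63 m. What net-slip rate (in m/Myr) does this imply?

dip-slip = throw / sin(dip) = 8.63 / sin(55.4°) = 10.48 m
net slip = dip-slip / sin(rake) = 10.48 / sin(25.3°) = 24.53 m
rate = 24.53 m / 716 ka = 0.0000343 m/yr = 34.3 m/Myr

34.3 m/Myr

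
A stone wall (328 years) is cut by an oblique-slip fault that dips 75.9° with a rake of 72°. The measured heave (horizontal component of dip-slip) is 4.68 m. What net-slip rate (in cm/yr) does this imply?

6.16 cm/yr

dip-slip = heave / cos(dip) = 4.68 / cos(75.9°) = 19.21 m
net slip = dip-slip / sin(rake) = 19.21 / sin(72°) = 20.20 m
rate = 20.20 m / 328 years = 0.0616 m/yr = 6.16 cm/yr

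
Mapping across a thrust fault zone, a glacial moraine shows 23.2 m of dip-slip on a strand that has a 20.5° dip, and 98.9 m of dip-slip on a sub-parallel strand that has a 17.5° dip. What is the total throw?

37.9 m

throw_A = 23.2 × sin(20.5°) = 8.125 m
throw_B = 98.9 × sin(17.5°) = 29.74 m
total = 8.125 + 29.74 = 37.9 m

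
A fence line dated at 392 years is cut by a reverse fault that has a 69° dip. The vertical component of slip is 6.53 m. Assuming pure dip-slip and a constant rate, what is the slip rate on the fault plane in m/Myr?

17800 m/Myr

dip-slip = throw / sin(dip) = 6.53 m / sin(69°) = 6.995 m
rate = 6.995 m / 392 years = 0.0178 m/yr = 17800 m/Myr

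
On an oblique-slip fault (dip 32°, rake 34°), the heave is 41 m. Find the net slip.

86.5 m

dip-slip = heave / cos(dip) = 41 / cos(32°) = 48.35 m
net slip = dip-slip / sin(rake) = 48.35 / sin(34°) = 86.5 m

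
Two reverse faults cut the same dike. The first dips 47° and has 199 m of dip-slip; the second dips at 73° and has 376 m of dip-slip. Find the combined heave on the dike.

heave_A = 199 × cos(47°) = 135.7 m
heave_B = 376 × cos(73°) = 109.9 m
total = 135.7 + 109.9 = 246 m

246 m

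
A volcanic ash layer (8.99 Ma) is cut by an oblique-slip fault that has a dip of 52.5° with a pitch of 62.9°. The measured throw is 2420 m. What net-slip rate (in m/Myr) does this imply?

381 m/Myr

dip-slip = throw / sin(dip) = 2420 / sin(52.5°) = 3050 m
net slip = dip-slip / sin(rake) = 3050 / sin(62.9°) = 3427 m
rate = 3427 m / 8.99 Ma = 0.000381 m/yr = 381 m/Myr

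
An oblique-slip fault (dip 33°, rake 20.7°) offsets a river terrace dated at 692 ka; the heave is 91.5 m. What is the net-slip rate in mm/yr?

0.446 mm/yr

dip-slip = heave / cos(dip) = 91.5 / cos(33°) = 109.1 m
net slip = dip-slip / sin(rake) = 109.1 / sin(20.7°) = 308.7 m
rate = 308.7 m / 692 ka = 0.000446 m/yr = 0.446 mm/yr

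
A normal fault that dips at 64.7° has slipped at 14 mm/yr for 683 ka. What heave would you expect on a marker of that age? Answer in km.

dip-slip = rate × time = 14 mm/yr × 683 ka = 9562 m
heave = dip-slip × cos(dip) = 9562 × cos(64.7°) = 4090 m = 4.09 km

4.09 km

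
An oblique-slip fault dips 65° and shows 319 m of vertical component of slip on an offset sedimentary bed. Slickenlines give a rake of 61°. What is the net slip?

402 m

dip-slip = throw / sin(dip) = 319 / sin(65°) = 352 m
net slip = dip-slip / sin(rake) = 352 / sin(61°) = 402 m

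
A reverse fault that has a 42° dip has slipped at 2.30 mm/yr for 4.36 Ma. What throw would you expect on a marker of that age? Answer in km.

dip-slip = rate × time = 2.30 mm/yr × 4.36 Ma = 10030 m
throw = dip-slip × sin(dip) = 10030 × sin(42°) = 6710 m = 6.71 km

6.71 km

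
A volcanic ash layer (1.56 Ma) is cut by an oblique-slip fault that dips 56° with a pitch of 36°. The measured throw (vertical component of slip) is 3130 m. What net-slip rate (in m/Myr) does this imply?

dip-slip = throw / sin(dip) = 3130 / sin(56°) = 3775 m
net slip = dip-slip / sin(rake) = 3775 / sin(36°) = 6423 m
rate = 6423 m / 1.56 Ma = 0.00412 m/yr = 4120 m/Myr

4120 m/Myr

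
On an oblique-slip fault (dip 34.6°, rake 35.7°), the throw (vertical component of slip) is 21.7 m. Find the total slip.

65.5 m

dip-slip = throw / sin(dip) = 21.7 / sin(34.6°) = 38.21 m
net slip = dip-slip / sin(rake) = 38.21 / sin(35.7°) = 65.5 m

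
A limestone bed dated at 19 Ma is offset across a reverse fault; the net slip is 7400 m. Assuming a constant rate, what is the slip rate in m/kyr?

0.389 m/kyr

rate = 7400 m / 19 Ma = 0.000389 m/yr = 0.389 m/kyr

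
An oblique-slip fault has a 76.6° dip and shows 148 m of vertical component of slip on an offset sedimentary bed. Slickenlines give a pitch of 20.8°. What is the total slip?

dip-slip = throw / sin(dip) = 148 / sin(76.6°) = 152.1 m
net slip = dip-slip / sin(rake) = 152.1 / sin(20.8°) = 428 m

428 m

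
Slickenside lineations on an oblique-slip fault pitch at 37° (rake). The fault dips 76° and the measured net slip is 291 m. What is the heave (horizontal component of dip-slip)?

dip-slip = net slip × sin(rake) = 291 m × sin(37°) = 175.1 m
heave = dip-slip × cos(dip) = 175.1 × cos(76°) = 42.4 m

42.4 m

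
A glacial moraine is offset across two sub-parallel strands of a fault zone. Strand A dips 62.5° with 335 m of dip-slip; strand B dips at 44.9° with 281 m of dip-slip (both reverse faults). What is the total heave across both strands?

heave_A = 335 × cos(62.5°) = 154.7 m
heave_B = 281 × cos(44.9°) = 199 m
total = 154.7 + 199 = 354 m

354 m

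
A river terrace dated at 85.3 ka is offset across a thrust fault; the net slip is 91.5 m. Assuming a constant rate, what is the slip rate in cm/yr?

rate = 91.5 m / 85.3 ka = 0.00107 m/yr = 0.107 cm/yr

0.107 cm/yr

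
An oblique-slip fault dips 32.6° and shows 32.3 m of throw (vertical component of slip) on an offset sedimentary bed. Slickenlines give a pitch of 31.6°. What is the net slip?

dip-slip = throw / sin(dip) = 32.3 / sin(32.6°) = 59.95 m
net slip = dip-slip / sin(rake) = 59.95 / sin(31.6°) = 114 m

114 m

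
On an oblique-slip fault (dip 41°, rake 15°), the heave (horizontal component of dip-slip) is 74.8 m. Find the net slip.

383 m

dip-slip = heave / cos(dip) = 74.8 / cos(41°) = 99.11 m
net slip = dip-slip / sin(rake) = 99.11 / sin(15°) = 383 m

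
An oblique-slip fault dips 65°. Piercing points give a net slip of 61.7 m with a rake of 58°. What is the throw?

dip-slip = net slip × sin(rake) = 61.7 m × sin(58°) = 52.32 m
throw = dip-slip × sin(dip) = 52.32 × sin(65°) = 47.4 m

47.4 m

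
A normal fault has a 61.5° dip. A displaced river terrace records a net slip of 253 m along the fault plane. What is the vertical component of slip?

throw = dip-slip × sin(dip) = 253 m × sin(61.5°) = 222 m

222 m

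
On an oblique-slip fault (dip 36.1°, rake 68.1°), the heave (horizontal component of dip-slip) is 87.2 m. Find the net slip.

116 m

dip-slip = heave / cos(dip) = 87.2 / cos(36.1°) = 107.9 m
net slip = dip-slip / sin(rake) = 107.9 / sin(68.1°) = 116 m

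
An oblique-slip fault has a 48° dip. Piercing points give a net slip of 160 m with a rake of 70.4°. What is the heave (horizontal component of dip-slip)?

101 m

dip-slip = net slip × sin(rake) = 160 m × sin(70.4°) = 150.7 m
heave = dip-slip × cos(dip) = 150.7 × cos(48°) = 101 m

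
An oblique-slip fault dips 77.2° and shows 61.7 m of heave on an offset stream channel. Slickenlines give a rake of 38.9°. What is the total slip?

443 m

dip-slip = heave / cos(dip) = 61.7 / cos(77.2°) = 278.5 m
net slip = dip-slip / sin(rake) = 278.5 / sin(38.9°) = 443 m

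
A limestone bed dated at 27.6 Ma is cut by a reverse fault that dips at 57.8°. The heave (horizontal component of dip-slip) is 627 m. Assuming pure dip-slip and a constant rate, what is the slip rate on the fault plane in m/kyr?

0.0426 m/kyr

dip-slip = heave / cos(dip) = 627 m / cos(57.8°) = 1177 m
rate = 1177 m / 27.6 Ma = 0.0000426 m/yr = 0.0426 m/kyr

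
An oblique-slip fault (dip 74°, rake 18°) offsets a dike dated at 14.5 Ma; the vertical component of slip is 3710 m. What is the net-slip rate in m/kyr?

0.861 m/kyr

dip-slip = throw / sin(dip) = 3710 / sin(74°) = 3860 m
net slip = dip-slip / sin(rake) = 3860 / sin(18°) = 12490 m
rate = 12490 m / 14.5 Ma = 0.000861 m/yr = 0.861 m/kyr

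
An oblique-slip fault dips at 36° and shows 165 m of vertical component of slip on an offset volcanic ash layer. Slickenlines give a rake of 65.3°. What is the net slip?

309 m

dip-slip = throw / sin(dip) = 165 / sin(36°) = 280.7 m
net slip = dip-slip / sin(rake) = 280.7 / sin(65.3°) = 309 m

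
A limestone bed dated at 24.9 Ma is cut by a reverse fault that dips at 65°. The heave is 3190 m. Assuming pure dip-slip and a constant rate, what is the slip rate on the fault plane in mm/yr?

dip-slip = heave / cos(dip) = 3190 m / cos(65°) = 7548 m
rate = 7548 m / 24.9 Ma = 0.000303 m/yr = 0.303 mm/yr

0.303 mm/yr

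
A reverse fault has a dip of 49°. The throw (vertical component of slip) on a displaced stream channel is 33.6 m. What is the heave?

heave = throw / tan(dip) = 33.6 / tan(49°) = 29.2 m

29.2 m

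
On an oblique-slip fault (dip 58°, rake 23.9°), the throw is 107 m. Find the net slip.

311 m

dip-slip = throw / sin(dip) = 107 / sin(58°) = 126.2 m
net slip = dip-slip / sin(rake) = 126.2 / sin(23.9°) = 311 m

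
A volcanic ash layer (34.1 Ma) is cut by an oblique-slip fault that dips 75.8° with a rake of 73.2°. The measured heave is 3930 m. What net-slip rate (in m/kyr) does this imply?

dip-slip = heave / cos(dip) = 3930 / cos(75.8°) = 16020 m
net slip = dip-slip / sin(rake) = 16020 / sin(73.2°) = 16730 m
rate = 16730 m / 34.1 Ma = 0.000491 m/yr = 0.491 m/kyr

0.491 m/kyr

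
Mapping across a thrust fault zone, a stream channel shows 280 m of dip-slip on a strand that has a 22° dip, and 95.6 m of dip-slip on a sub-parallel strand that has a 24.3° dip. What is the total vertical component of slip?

throw_A = 280 × sin(22°) = 104.9 m
throw_B = 95.6 × sin(24.3°) = 39.34 m
total = 104.9 + 39.34 = 144 m

144 m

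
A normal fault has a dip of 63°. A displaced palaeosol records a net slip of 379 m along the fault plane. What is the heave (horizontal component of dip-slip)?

heave = dip-slip × cos(dip) = 379 m × cos(63°) = 172 m

172 m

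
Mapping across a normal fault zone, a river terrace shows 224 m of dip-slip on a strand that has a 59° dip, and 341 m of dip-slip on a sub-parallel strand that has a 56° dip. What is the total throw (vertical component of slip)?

475 m

throw_A = 224 × sin(59°) = 192 m
throw_B = 341 × sin(56°) = 282.7 m
total = 192 + 282.7 = 475 m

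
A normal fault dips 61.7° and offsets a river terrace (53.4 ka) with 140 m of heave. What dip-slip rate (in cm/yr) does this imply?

dip-slip = heave / cos(dip) = 140 m / cos(61.7°) = 295.3 m
rate = 295.3 m / 53.4 ka = 0.00553 m/yr = 0.553 cm/yr

0.553 cm/yr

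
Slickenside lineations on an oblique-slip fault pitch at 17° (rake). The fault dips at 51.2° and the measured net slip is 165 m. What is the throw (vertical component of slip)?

dip-slip = net slip × sin(rake) = 165 m × sin(17°) = 48.24 m
throw = dip-slip × sin(dip) = 48.24 × sin(51.2°) = 37.6 m

37.6 m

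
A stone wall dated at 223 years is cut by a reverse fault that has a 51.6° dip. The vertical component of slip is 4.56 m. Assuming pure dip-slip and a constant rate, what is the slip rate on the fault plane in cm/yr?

dip-slip = throw / sin(dip) = 4.56 m / sin(51.6°) = 5.819 m
rate = 5.819 m / 223 years = 0.0261 m/yr = 2.61 cm/yr

2.61 cm/yr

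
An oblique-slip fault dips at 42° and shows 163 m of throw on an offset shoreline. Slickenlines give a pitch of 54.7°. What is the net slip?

298 m

dip-slip = throw / sin(dip) = 163 / sin(42°) = 243.6 m
net slip = dip-slip / sin(rake) = 243.6 / sin(54.7°) = 298 m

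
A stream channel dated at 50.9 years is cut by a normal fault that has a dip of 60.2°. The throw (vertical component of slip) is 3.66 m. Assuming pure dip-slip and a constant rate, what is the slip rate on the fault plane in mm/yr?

82.9 mm/yr

dip-slip = throw / sin(dip) = 3.66 m / sin(60.2°) = 4.218 m
rate = 4.218 m / 50.9 years = 0.0829 m/yr = 82.9 mm/yr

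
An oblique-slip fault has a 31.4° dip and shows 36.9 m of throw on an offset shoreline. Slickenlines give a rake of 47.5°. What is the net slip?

dip-slip = throw / sin(dip) = 36.9 / sin(31.4°) = 70.82 m
net slip = dip-slip / sin(rake) = 70.82 / sin(47.5°) = 96.1 m

96.1 m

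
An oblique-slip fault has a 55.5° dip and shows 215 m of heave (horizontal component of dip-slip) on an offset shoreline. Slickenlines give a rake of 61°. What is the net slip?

434 m

dip-slip = heave / cos(dip) = 215 / cos(55.5°) = 379.6 m
net slip = dip-slip / sin(rake) = 379.6 / sin(61°) = 434 m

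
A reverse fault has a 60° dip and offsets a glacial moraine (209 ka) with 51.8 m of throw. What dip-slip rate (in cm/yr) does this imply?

dip-slip = throw / sin(dip) = 51.8 m / sin(60°) = 59.81 m
rate = 59.81 m / 209 ka = 0.000286 m/yr = 0.0286 cm/yr

0.0286 cm/yr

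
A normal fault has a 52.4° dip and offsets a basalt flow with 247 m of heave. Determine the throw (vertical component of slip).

321 m

throw = heave × tan(dip) = 247 × tan(52.4°) = 321 m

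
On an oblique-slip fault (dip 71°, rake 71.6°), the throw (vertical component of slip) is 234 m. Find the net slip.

261 m

dip-slip = throw / sin(dip) = 234 / sin(71°) = 247.5 m
net slip = dip-slip / sin(rake) = 247.5 / sin(71.6°) = 261 m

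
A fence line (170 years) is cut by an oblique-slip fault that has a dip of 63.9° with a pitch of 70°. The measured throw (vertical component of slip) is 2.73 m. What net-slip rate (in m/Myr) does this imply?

19000 m/Myr

dip-slip = throw / sin(dip) = 2.73 / sin(63.9°) = 3.040 m
net slip = dip-slip / sin(rake) = 3.040 / sin(70°) = 3.235 m
rate = 3.235 m / 170 years = 0.0190 m/yr = 19000 m/Myr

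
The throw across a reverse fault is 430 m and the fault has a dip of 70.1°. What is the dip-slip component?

457 m

dip-slip = throw / sin(dip) = 430 / sin(70.1°) = 457 m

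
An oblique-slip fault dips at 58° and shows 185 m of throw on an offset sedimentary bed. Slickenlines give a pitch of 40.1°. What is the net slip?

339 m

dip-slip = throw / sin(dip) = 185 / sin(58°) = 218.1 m
net slip = dip-slip / sin(rake) = 218.1 / sin(40.1°) = 339 m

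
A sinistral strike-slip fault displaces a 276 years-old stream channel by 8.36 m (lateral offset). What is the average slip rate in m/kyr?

rate = 8.36 m / 276 years = 0.0303 m/yr = 30.3 m/kyr

30.3 m/kyr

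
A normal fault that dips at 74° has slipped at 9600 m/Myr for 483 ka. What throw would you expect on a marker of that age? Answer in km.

dip-slip = rate × time = 9600 m/Myr × 483 ka = 4637 m
throw = dip-slip × sin(dip) = 4637 × sin(74°) = 4460 m = 4.46 km

4.46 km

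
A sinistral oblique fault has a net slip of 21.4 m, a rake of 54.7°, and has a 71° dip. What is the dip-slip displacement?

17.5 m

dip-slip = net slip × sin(rake) = 21.4 m × sin(54.7°) = 17.5 m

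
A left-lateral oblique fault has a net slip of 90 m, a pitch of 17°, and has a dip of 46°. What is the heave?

18.3 m

dip-slip = net slip × sin(rake) = 90 m × sin(17°) = 26.31 m
heave = dip-slip × cos(dip) = 26.31 × cos(46°) = 18.3 m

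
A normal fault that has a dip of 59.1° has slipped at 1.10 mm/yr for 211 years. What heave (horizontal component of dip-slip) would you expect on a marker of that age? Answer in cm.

11.9 cm

dip-slip = rate × time = 1.10 mm/yr × 211 years = 0.2321 m
heave = dip-slip × cos(dip) = 0.2321 × cos(59.1°) = 0.119 m = 11.9 cm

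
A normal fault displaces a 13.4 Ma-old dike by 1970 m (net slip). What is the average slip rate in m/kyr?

0.147 m/kyr

rate = 1970 m / 13.4 Ma = 0.000147 m/yr = 0.147 m/kyr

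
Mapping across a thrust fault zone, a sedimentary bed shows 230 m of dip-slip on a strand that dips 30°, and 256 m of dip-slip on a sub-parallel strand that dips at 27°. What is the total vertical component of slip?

throw_A = 230 × sin(30°) = 115 m
throw_B = 256 × sin(27°) = 116.2 m
total = 115 + 116.2 = 231 m

231 m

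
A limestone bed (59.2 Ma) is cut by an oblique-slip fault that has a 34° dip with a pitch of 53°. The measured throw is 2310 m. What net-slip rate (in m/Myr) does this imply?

87.4 m/Myr

dip-slip = throw / sin(dip) = 2310 / sin(34°) = 4131 m
net slip = dip-slip / sin(rake) = 4131 / sin(53°) = 5173 m
rate = 5173 m / 59.2 Ma = 0.0000874 m/yr = 87.4 m/Myr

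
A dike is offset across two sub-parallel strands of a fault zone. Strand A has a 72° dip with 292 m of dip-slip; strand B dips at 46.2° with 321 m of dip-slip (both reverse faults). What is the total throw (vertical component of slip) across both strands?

throw_A = 292 × sin(72°) = 277.7 m
throw_B = 321 × sin(46.2°) = 231.7 m
total = 277.7 + 231.7 = 509 m

509 m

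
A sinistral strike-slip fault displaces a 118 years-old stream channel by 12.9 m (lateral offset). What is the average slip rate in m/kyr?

109 m/kyr

rate = 12.9 m / 118 years = 0.109 m/yr = 109 m/kyr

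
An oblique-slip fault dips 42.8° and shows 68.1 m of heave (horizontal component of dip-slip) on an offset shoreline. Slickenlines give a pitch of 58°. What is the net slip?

109 m

dip-slip = heave / cos(dip) = 68.1 / cos(42.8°) = 92.81 m
net slip = dip-slip / sin(rake) = 92.81 / sin(58°) = 109 m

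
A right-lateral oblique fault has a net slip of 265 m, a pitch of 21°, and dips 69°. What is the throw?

88.7 m

dip-slip = net slip × sin(rake) = 265 m × sin(21°) = 94.97 m
throw = dip-slip × sin(dip) = 94.97 × sin(69°) = 88.7 m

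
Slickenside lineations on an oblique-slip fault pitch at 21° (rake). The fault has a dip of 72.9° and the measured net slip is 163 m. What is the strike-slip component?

152 m

strike-slip = net slip × cos(rake) = 163 m × cos(21°) = 152 m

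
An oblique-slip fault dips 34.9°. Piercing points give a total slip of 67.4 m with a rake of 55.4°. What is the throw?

31.7 m

dip-slip = net slip × sin(rake) = 67.4 m × sin(55.4°) = 55.48 m
throw = dip-slip × sin(dip) = 55.48 × sin(34.9°) = 31.7 m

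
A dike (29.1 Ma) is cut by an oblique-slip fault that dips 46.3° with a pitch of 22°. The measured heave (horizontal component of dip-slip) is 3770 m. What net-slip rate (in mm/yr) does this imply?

dip-slip = heave / cos(dip) = 3770 / cos(46.3°) = 5457 m
net slip = dip-slip / sin(rake) = 5457 / sin(22°) = 14570 m
rate = 14570 m / 29.1 Ma = 0.000501 m/yr = 0.501 mm/yr

0.501 mm/yr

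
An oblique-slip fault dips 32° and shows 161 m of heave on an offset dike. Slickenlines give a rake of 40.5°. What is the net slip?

292 m

dip-slip = heave / cos(dip) = 161 / cos(32°) = 189.8 m
net slip = dip-slip / sin(rake) = 189.8 / sin(40.5°) = 292 m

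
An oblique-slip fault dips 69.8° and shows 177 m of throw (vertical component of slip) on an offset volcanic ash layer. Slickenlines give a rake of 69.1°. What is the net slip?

202 m

dip-slip = throw / sin(dip) = 177 / sin(69.8°) = 188.6 m
net slip = dip-slip / sin(rake) = 188.6 / sin(69.1°) = 202 m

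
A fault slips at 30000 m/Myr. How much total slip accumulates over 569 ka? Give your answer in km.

17.1 km

slip = rate × time = 30000 m/Myr × 569 ka = 17100 m = 17.1 km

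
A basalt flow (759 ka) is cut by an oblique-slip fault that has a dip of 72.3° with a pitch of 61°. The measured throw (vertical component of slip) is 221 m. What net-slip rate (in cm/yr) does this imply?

dip-slip = throw / sin(dip) = 221 / sin(72.3°) = 232 m
net slip = dip-slip / sin(rake) = 232 / sin(61°) = 265.2 m
rate = 265.2 m / 759 ka = 0.000349 m/yr = 0.0349 cm/yr

0.0349 cm/yr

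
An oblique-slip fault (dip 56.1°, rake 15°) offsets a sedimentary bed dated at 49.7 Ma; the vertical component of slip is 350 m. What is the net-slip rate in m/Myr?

dip-slip = throw / sin(dip) = 350 / sin(56.1°) = 421.7 m
net slip = dip-slip / sin(rake) = 421.7 / sin(15°) = 1629 m
rate = 1629 m / 49.7 Ma = 0.0000328 m/yr = 32.8 m/Myr

32.8 m/Myr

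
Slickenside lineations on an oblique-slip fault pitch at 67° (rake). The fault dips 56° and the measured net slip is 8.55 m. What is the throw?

dip-slip = net slip × sin(rake) = 8.55 m × sin(67°) = 7.870 m
throw = dip-slip × sin(dip) = 7.870 × sin(56°) = 6.52 m

6.52 m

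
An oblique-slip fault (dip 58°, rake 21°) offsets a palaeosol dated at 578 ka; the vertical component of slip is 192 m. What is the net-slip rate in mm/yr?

1.09 mm/yr

dip-slip = throw / sin(dip) = 192 / sin(58°) = 226.4 m
net slip = dip-slip / sin(rake) = 226.4 / sin(21°) = 631.8 m
rate = 631.8 m / 578 ka = 0.00109 m/yr = 1.09 mm/yr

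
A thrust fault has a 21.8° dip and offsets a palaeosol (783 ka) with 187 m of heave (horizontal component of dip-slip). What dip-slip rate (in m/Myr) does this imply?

dip-slip = heave / cos(dip) = 187 m / cos(21.8°) = 201.4 m
rate = 201.4 m / 783 ka = 0.000257 m/yr = 257 m/Myr

257 m/Myr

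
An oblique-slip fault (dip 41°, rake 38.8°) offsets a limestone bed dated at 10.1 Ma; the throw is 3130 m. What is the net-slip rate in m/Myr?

dip-slip = throw / sin(dip) = 3130 / sin(41°) = 4771 m
net slip = dip-slip / sin(rake) = 4771 / sin(38.8°) = 7614 m
rate = 7614 m / 10.1 Ma = 0.000754 m/yr = 754 m/Myr

754 m/Myr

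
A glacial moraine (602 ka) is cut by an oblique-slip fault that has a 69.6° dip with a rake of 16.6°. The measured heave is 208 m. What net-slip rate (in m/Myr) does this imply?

3470 m/Myr

dip-slip = heave / cos(dip) = 208 / cos(69.6°) = 596.7 m
net slip = dip-slip / sin(rake) = 596.7 / sin(16.6°) = 2089 m
rate = 2089 m / 602 ka = 0.00347 m/yr = 3470 m/Myr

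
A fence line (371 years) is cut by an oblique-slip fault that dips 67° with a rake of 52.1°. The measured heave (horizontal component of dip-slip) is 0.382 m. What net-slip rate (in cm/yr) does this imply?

0.334 cm/yr

dip-slip = heave / cos(dip) = 0.382 / cos(67°) = 0.9777 m
net slip = dip-slip / sin(rake) = 0.9777 / sin(52.1°) = 1.239 m
rate = 1.239 m / 371 years = 0.00334 m/yr = 0.334 cm/yr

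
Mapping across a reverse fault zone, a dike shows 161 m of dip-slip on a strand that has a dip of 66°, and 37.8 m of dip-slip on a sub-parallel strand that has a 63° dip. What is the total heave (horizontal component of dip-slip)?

heave_A = 161 × cos(66°) = 65.48 m
heave_B = 37.8 × cos(63°) = 17.16 m
total = 65.48 + 17.16 = 82.6 m

82.6 m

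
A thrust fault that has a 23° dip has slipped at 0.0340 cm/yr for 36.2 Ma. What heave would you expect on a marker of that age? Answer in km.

11.3 km

dip-slip = rate × time = 0.0340 cm/yr × 36.2 Ma = 12310 m
heave = dip-slip × cos(dip) = 12310 × cos(23°) = 11300 m = 11.3 km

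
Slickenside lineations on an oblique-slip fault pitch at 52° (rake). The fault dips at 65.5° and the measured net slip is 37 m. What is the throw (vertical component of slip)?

26.5 m

dip-slip = net slip × sin(rake) = 37 m × sin(52°) = 29.16 m
throw = dip-slip × sin(dip) = 29.16 × sin(65.5°) = 26.5 m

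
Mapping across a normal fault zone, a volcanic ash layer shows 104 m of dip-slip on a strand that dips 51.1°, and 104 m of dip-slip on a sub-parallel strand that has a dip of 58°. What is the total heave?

heave_A = 104 × cos(51.1°) = 65.31 m
heave_B = 104 × cos(58°) = 55.11 m
total = 65.31 + 55.11 = 120 m

120 m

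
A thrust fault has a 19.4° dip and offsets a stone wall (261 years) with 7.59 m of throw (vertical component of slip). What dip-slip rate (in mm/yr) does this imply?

dip-slip = throw / sin(dip) = 7.59 m / sin(19.4°) = 22.85 m
rate = 22.85 m / 261 years = 0.0875 m/yr = 87.5 mm/yr

87.5 mm/yr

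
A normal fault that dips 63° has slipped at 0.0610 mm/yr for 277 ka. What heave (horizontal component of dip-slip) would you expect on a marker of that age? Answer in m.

7.67 m

dip-slip = rate × time = 0.0610 mm/yr × 277 ka = 16.90 m
heave = dip-slip × cos(dip) = 16.90 × cos(63°) = 7.67 m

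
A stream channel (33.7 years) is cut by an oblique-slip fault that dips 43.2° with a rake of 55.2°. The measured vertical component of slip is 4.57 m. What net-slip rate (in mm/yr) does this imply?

241 mm/yr

dip-slip = throw / sin(dip) = 4.57 / sin(43.2°) = 6.676 m
net slip = dip-slip / sin(rake) = 6.676 / sin(55.2°) = 8.130 m
rate = 8.130 m / 33.7 years = 0.241 m/yr = 241 mm/yr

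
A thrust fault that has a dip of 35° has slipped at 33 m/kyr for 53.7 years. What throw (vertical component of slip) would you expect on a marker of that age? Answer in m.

dip-slip = rate × time = 33 m/kyr × 53.7 years = 1.772 m
throw = dip-slip × sin(dip) = 1.772 × sin(35°) = 1.02 m

1.02 m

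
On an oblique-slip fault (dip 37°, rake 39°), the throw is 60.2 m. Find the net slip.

dip-slip = throw / sin(dip) = 60.2 / sin(37°) = 100 m
net slip = dip-slip / sin(rake) = 100 / sin(39°) = 159 m

159 m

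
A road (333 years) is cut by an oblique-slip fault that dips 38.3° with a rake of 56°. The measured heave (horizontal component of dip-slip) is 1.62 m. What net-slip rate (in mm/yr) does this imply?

7.48 mm/yr

dip-slip = heave / cos(dip) = 1.62 / cos(38.3°) = 2.064 m
net slip = dip-slip / sin(rake) = 2.064 / sin(56°) = 2.490 m
rate = 2.490 m / 333 years = 0.00748 m/yr = 7.48 mm/yr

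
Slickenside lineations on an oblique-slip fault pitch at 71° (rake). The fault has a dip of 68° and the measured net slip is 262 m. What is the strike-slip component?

85.3 m

strike-slip = net slip × cos(rake) = 262 m × cos(71°) = 85.3 m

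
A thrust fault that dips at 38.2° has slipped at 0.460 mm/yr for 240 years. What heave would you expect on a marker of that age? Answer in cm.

8.68 cm

dip-slip = rate × time = 0.460 mm/yr × 240 years = 0.1104 m
heave = dip-slip × cos(dip) = 0.1104 × cos(38.2°) = 0.0868 m = 8.68 cm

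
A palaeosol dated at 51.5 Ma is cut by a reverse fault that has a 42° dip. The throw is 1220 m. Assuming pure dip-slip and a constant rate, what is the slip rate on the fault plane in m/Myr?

dip-slip = throw / sin(dip) = 1220 m / sin(42°) = 1823 m
rate = 1823 m / 51.5 Ma = 0.0000354 m/yr = 35.4 m/Myr

35.4 m/Myr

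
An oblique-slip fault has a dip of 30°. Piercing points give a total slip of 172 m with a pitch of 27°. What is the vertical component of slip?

39 m

dip-slip = net slip × sin(rake) = 172 m × sin(27°) = 78.09 m
throw = dip-slip × sin(dip) = 78.09 × sin(30°) = 39 m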